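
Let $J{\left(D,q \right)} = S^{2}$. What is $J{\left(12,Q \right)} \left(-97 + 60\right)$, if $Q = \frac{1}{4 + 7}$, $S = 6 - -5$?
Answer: $-4477$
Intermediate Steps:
$S = 11$ ($S = 6 + 5 = 11$)
$Q = \frac{1}{11} \approx 0.090909$
$J{\left(D,q \right)} = 121$ ($J{\left(D,q \right)} = 11^{2} = 121$)
$J{\left(12,Q \right)} \left(-97 + 60\right) = 121 \left(-97 + 60\right) = 121 \left(-37\right) = -4477$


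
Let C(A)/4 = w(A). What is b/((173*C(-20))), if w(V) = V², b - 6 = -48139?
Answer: -48133/276800 ≈ -0.17389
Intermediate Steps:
b = -48133 (b = 6 - 48139 = -48133)
C(A) = 4*A²
b/((173*C(-20))) = -48133/(173*(4*(-20)²)) = -48133/(173*(4*400)) = -48133/(173*1600) = -48133/276800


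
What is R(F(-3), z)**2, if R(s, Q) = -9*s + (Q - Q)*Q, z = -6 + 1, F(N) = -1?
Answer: 81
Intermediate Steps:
z = -5
R(s, Q) = -9*s (R(s, Q) = -9*s + 0*Q = -9*s + 0 = -9*s)
R(F(-3), z)**2 = (-9*(-1))**2 = 9**2 = 81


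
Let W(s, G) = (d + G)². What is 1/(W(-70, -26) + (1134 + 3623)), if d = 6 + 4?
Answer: 1/5013 ≈ 0.00019948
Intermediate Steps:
d = 10
W(s, G) = (10 + G)²
1/(W(-70, -26) + (1134 + 3623)) = 1/((10 - 26)² + (1134 + 3623)) = 1/((-16)² + 4757) = 1/(256 + 4757) = 1/5013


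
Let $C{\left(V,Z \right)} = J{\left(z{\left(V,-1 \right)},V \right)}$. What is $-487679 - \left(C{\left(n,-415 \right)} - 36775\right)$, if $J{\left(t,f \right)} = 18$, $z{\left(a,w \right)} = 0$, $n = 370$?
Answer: $-450922$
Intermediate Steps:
$C{\left(V,Z \right)} = 18$
$-487679 - \left(C{\left(n,-415 \right)} - 36775\right) = -487679 - \left(18 - 36775\right) = -487679 - -36757 = -487679 + 36757 = -450922$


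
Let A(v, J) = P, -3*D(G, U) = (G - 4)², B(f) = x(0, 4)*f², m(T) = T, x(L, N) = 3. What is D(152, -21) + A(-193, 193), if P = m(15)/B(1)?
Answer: -21889/3 ≈ -7296.3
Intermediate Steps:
B(f) = 3*f²
P = 5 (P = 15/((3*1²)) = 15/((3*1)) = 15/3 = 15*(⅓) = 5)
D(G, U) = -(-4 + G)²/3 (D(G, U) = -(G - 4)²/3 = -(-4 + G)²/3)
A(v, J) = 5
D(152, -21) + A(-193, 193) = -(-4 + 152)²/3 + 5 = -⅓*148² + 5 = -⅓*21904 + 5 = -21904/3 + 5 = -21889/3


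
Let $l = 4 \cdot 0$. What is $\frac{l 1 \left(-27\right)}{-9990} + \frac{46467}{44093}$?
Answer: $\frac{46467}{44093} \approx 1.0538$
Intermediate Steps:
$l = 0$
$\frac{l 1 \left(-27\right)}{-9990} + \frac{46467}{44093} = \frac{0 \cdot 1 \left(-27\right)}{-9990} + \frac{46467}{44093} = 0 \left(-27\right) \left(- \frac{1}{9990}\right) + 46467 \cdot \frac{1}{44093} = 0 \left(- \frac{1}{9990}\right) + \frac{46467}{44093} = 0 + \frac{46467}{44093} = \frac{46467}{44093}$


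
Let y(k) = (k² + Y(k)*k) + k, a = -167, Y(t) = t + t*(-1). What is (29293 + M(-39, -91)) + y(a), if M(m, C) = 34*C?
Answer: 53921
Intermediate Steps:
Y(t) = 0 (Y(t) = t - t = 0)
y(k) = k + k² (y(k) = (k² + 0*k) + k = (k² + 0) + k = k² + k = k + k²)
(29293 + M(-39, -91)) + y(a) = (29293 + 34*(-91)) - 167*(1 - 167) = (29293 - 3094) - 167*(-166) = 26199 + 27722 = 53921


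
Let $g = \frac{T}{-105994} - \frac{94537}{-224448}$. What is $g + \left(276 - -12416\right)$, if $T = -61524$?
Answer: $\frac{21569164487531}{1699295808} \approx 12693.0$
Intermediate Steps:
$g = \frac{1702092395}{1699295808}$ ($g = - \frac{61524}{-105994} - \frac{94537}{-224448} = \left(-61524\right) \left(- \frac{1}{105994}\right) - - \frac{94537}{224448} = \frac{30762}{52997} + \frac{94537}{224448} = \frac{1702092395}{1699295808} \approx 1.0016$)
$g + \left(276 - -12416\right) = \frac{1702092395}{1699295808} + \left(276 - -12416\right) = \frac{1702092395}{1699295808} + \left(276 + 12416\right) = \frac{1702092395}{1699295808} + 12692 = \frac{21569164487531}{1699295808}$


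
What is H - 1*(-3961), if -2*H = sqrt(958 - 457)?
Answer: 3961 - sqrt(501)/2 ≈ 3949.8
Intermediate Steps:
H = -sqrt(501)/2 (H = -sqrt(958 - 457)/2 = -sqrt(501)/2 ≈ -11.192)
H - 1*(-3961) = -sqrt(501)/2 - 1*(-3961) = -sqrt(501)/2 + 3961 = 3961 - sqrt(501)/2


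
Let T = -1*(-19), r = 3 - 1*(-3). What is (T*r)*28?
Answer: 3192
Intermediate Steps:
r = 6 (r = 3 + 3 = 6)
T = 19
(T*r)*28 = (19*6)*28 = 114*28 = 3192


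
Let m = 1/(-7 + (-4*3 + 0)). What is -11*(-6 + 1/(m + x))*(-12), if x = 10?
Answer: -49060/63 ≈ -778.73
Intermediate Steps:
m = -1/19 (m = 1/(-7 + (-12 + 0)) = 1/(-7 - 12) = 1/(-19) = -1/19 ≈ -0.052632)
-11*(-6 + 1/(m + x))*(-12) = -11*(-6 + 1/(-1/19 + 10))*(-12) = -11*(-6 + 1/(189/19))*(-12) = -11*(-6 + 19/189)*(-12) = -11*(-1115/189)*(-12) = (12265/189)*(-12) = -49060/63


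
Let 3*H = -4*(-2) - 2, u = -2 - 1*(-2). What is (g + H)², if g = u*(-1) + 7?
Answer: 81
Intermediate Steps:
u = 0 (u = -2 + 2 = 0)
H = 2 (H = (-4*(-2) - 2)/3 = (8 - 2)/3 = (⅓)*6 = 2)
g = 7 (g = 0*(-1) + 7 = 0 + 7 = 7)
(g + H)² = (7 + 2)² = 9² = 81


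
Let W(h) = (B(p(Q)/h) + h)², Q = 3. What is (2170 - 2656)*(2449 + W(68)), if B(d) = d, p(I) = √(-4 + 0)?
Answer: -1986862041/578 - 1944*I ≈ -3.4375e+6 - 1944.0*I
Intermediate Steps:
p(I) = 2*I (p(I) = √(-4) = 2*I)
W(h) = (h + 2*I/h)² (W(h) = ((2*I)/h + h)² = (2*I/h + h)² = (h + 2*I/h)²)
(2170 - 2656)*(2449 + W(68)) = (2170 - 2656)*(2449 + (68² + 2*I)²/68²) = -486*(2449 + (4624 + 2*I)²/4624) = -1190214 - 243*(4624 + 2*I)²/2312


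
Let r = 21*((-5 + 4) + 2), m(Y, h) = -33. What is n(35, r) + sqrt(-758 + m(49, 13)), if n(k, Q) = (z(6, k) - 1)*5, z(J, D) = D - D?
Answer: -5 + I*sqrt(791) ≈ -5.0 + 28.125*I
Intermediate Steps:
z(J, D) = 0
r = 21 (r = 21*(-1 + 2) = 21*1 = 21)
n(k, Q) = -5 (n(k, Q) = (0 - 1)*5 = -1*5 = -5)
n(35, r) + sqrt(-758 + m(49, 13)) = -5 + sqrt(-758 - 33) = -5 + sqrt(-791) = -5 + I*sqrt(791)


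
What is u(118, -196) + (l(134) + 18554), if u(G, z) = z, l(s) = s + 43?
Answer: 18535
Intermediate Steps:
l(s) = 43 + s
u(118, -196) + (l(134) + 18554) = -196 + ((43 + 134) + 18554) = -196 + (177 + 18554) = -196 + 18731 = 18535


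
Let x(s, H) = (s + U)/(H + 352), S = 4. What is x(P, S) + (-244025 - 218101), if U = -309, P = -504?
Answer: -164517669/356 ≈ -4.6213e+5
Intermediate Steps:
x(s, H) = (-309 + s)/(352 + H) (x(s, H) = (s - 309)/(H + 352) = (-309 + s)/(352 + H))
x(P, S) + (-244025 - 218101) = (-309 - 504)/(352 + 4) + (-244025 - 218101) = -813/356 - 462126 = -164517669/356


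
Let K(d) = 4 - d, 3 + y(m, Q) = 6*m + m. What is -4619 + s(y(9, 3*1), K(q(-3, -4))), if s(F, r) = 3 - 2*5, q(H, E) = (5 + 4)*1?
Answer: -4626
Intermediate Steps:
q(H, E) = 9 (q(H, E) = 9*1 = 9)
y(m, Q) = -3 + 7*m (y(m, Q) = -3 + (6*m + m) = -3 + 7*m)
s(F, r) = -7 (s(F, r) = 3 - 10 = -7)
-4619 + s(y(9, 3*1), K(q(-3, -4))) = -4619 - 7 = -4626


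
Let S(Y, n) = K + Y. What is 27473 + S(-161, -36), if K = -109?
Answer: 27203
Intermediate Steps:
S(Y, n) = -109 + Y
27473 + S(-161, -36) = 27473 + (-109 - 161) = 27473 - 270 = 27203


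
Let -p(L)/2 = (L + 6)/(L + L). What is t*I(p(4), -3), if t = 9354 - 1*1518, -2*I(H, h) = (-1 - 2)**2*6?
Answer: -211572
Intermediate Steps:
p(L) = -(6 + L)/L (p(L) = -2*(L + 6)/(L + L) = -2*(6 + L)/(2*L) = -2*(6 + L)*1/(2*L) = -(6 + L)/L)
I(H, h) = -27 (I(H, h) = -(-1 - 2)**2*6/2 = -(-3)**2*6/2 = -9*6/2 = -1/2*54 = -27)
t = 7836 (t = 9354 - 1518 = 7836)
t*I(p(4), -3) = 7836*(-27) = -211572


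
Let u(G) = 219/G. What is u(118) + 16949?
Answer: 2000201/118 ≈ 16951.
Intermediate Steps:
u(118) + 16949 = 219/118 + 16949 = 2000201/118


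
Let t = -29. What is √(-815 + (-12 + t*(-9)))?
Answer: I*√566 ≈ 23.791*I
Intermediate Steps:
√(-815 + (-12 + t*(-9))) = √(-815 + (-12 - 29*(-9))) = √(-815 + (-12 + 261)) = √(-815 + 249) = √(-566) = I*√566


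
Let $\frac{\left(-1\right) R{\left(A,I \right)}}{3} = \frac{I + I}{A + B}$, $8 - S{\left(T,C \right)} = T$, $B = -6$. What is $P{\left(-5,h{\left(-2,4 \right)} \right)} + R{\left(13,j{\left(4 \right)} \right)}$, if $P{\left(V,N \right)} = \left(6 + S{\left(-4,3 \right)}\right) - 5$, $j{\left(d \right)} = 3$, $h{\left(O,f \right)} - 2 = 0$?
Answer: $\frac{73}{7} \approx 10.429$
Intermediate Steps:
$h{\left(O,f \right)} = 2$ ($h{\left(O,f \right)} = 2 + 0 = 2$)
$S{\left(T,C \right)} = 8 - T$
$P{\left(V,N \right)} = 13$ ($P{\left(V,N \right)} = \left(6 + \left(8 - -4\right)\right) - 5 = \left(6 + \left(8 + 4\right)\right) - 5 = \left(6 + 12\right) - 5 = 18 - 5 = 13$)
$R{\left(A,I \right)} = - \frac{6 I}{-6 + A}$ ($R{\left(A,I \right)} = - 3 \frac{I + I}{A - 6} = - 3 \frac{2 I}{-6 + A} = - \frac{6 I}{-6 + A}$)
$P{\left(-5,h{\left(-2,4 \right)} \right)} + R{\left(13,j{\left(4 \right)} \right)} = 13 - \frac{18}{-6 + 13} = 13 - \frac{18}{7} = \frac{73}{7}$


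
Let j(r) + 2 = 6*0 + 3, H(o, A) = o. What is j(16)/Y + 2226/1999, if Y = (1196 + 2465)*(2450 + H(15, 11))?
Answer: 20088238489/18039705635 ≈ 1.1136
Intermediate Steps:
j(r) = 1 (j(r) = -2 + (6*0 + 3) = -2 + (0 + 3) = -2 + 3 = 1)
Y = 9024365 (Y = (1196 + 2465)*(2450 + 15) = 3661*2465 = 9024365)
j(16)/Y + 2226/1999 = 1/9024365 + 2226/1999 = 20088238489/18039705635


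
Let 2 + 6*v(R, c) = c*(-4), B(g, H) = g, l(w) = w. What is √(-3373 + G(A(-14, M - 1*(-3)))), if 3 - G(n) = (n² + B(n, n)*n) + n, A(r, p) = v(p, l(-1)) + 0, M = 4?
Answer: I*√30335/3 ≈ 58.056*I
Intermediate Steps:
v(R, c) = -⅓ - 2*c/3 (v(R, c) = -⅓ + (c*(-4))/6 = -⅓ + (-4*c)/6 = -⅓ - 2*c/3)
A(r, p) = ⅓ (A(r, p) = (-⅓ - ⅔*(-1)) + 0 = (-⅓ + ⅔) + 0 = ⅓ + 0 = ⅓)
G(n) = 3 - n - 2*n² (G(n) = 3 - ((n² + n*n) + n) = 3 - ((n² + n²) + n) = 3 - (2*n² + n) = 3 - (n + 2*n²) = 3 + (-n - 2*n²) = 3 - n - 2*n²)
√(-3373 + G(A(-14, M - 1*(-3)))) = √(-3373 + (3 - 1*⅓ - 2*(⅓)²)) = √(-3373 + (3 - ⅓ - 2*⅑)) = √(-3373 + (3 - ⅓ - 2/9)) = √(-3373 + 22/9) = √(-30335/9) = I*√30335/3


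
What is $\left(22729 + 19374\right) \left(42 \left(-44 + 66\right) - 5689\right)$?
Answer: $-200620795$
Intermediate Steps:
$\left(22729 + 19374\right) \left(42 \left(-44 + 66\right) - 5689\right) = 42103 \left(42 \cdot 22 - 5689\right) = 42103 \left(924 - 5689\right) = 42103 \left(-4765\right) = -200620795$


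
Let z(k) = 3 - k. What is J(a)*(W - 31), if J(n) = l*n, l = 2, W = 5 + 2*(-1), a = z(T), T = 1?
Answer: -112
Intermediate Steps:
a = 2 (a = 3 - 1*1 = 3 - 1 = 2)
W = 3 (W = 5 - 2 = 3)
J(n) = 2*n
J(a)*(W - 31) = (2*2)*(3 - 31) = 4*(-28) = -112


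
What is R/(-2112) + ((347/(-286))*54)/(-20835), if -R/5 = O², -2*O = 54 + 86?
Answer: 184381843/15890160 ≈ 11.604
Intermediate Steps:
O = -70 (O = -(54 + 86)/2 = -½*140 = -70)
R = -24500 (R = -5*(-70)² = -5*4900 = -24500)
R/(-2112) + ((347/(-286))*54)/(-20835) = -24500/(-2112) + ((347/(-286))*54)/(-20835) = -24500*(-1/2112) + ((347*(-1/286))*54)*(-1/20835) = 6125/528 - 347/286*54*(-1/20835) = 6125/528 - 9369/143*(-1/20835) = 6125/528 + 1041/331045 = 184381843/15890160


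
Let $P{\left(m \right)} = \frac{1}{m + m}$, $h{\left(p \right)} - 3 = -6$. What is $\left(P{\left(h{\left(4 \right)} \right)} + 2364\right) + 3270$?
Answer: $\frac{33803}{6} \approx 5633.8$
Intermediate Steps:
$h{\left(p \right)} = -3$ ($h{\left(p \right)} = 3 - 6 = -3$)
$P{\left(m \right)} = \frac{1}{2 m}$
$\left(P{\left(h{\left(4 \right)} \right)} + 2364\right) + 3270 = \left(\frac{1}{2 \left(-3\right)} + 2364\right) + 3270 = \left(\frac{1}{2} \left(- \frac{1}{3}\right) + 2364\right) + 3270 = \left(- \frac{1}{6} + 2364\right) + 3270 = \frac{14183}{6} + 3270 = \frac{33803}{6}$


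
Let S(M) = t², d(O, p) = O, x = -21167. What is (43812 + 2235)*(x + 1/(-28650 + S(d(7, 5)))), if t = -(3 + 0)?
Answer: -9305239892752/9547 ≈ -9.7468e+8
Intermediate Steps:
t = -3 (t = -1*3 = -3)
S(M) = 9 (S(M) = (-3)² = 9)
(43812 + 2235)*(x + 1/(-28650 + S(d(7, 5)))) = (43812 + 2235)*(-21167 + 1/(-28650 + 9)) = 46047*(-21167 + 1/(-28641)) = 46047*(-21167 - 1/28641) = 46047*(-606244048/28641) = -9305239892752/9547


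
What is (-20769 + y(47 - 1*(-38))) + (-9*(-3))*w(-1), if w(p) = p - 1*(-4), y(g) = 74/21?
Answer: -434374/21 ≈ -20684.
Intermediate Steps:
y(g) = 74/21 (y(g) = 74*(1/21) = 74/21)
w(p) = 4 + p (w(p) = p + 4 = 4 + p)
(-20769 + y(47 - 1*(-38))) + (-9*(-3))*w(-1) = (-20769 + 74/21) + (-9*(-3))*(4 - 1) = -436075/21 + 27*3 = -436075/21 + 81 = -434374/21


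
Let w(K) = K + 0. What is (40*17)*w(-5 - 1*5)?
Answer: -6800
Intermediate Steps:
w(K) = K
(40*17)*w(-5 - 1*5) = (40*17)*(-5 - 1*5) = 680*(-5 - 5) = 680*(-10) = -6800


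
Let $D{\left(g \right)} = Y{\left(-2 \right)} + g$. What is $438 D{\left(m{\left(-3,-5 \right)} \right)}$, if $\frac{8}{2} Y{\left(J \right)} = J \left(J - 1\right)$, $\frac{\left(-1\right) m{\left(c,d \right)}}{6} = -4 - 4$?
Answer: $21681$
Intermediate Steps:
$m{\left(c,d \right)} = 48$ ($m{\left(c,d \right)} = - 6 \left(-4 - 4\right) = \left(-6\right) \left(-8\right) = 48$)
$Y{\left(J \right)} = \frac{J \left(-1 + J\right)}{4}$ ($Y{\left(J \right)} = \frac{J \left(J - 1\right)}{4} = \frac{J \left(-1 + J\right)}{4}$)
$D{\left(g \right)} = \frac{3}{2} + g$ ($D{\left(g \right)} = \frac{1}{4} \left(-2\right) \left(-1 - 2\right) + g = \frac{1}{4} \left(-2\right) \left(-3\right) + g = \frac{3}{2} + g$)
$438 D{\left(m{\left(-3,-5 \right)} \right)} = 438 \left(\frac{3}{2} + 48\right) = 438 \cdot \frac{99}{2} = 21681$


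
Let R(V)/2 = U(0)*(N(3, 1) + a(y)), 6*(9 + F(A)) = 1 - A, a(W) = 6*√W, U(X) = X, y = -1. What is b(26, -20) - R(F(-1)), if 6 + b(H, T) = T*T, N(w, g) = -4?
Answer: 394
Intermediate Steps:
F(A) = -53/6 - A/6 (F(A) = -9 + (1 - A)/6 = -9 + (⅙ - A/6) = -53/6 - A/6)
R(V) = 0 (R(V) = 2*(0*(-4 + 6*√(-1))) = 2*(0*(-4 + 6*I)) = 2*0 = 0)
b(H, T) = -6 + T² (b(H, T) = -6 + T*T = -6 + T²)
b(26, -20) - R(F(-1)) = (-6 + (-20)²) - 1*0 = (-6 + 400) + 0 = 394 + 0 = 394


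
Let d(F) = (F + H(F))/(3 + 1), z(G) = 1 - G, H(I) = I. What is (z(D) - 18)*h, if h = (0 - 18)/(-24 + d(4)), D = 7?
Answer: -216/11 ≈ -19.636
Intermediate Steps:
d(F) = F/2 (d(F) = (F + F)/(3 + 1) = (2*F)/4 = (2*F)*(¼) = F/2)
h = 9/11 (h = (0 - 18)/(-24 + (½)*4) = -18/(-24 + 2) = -18/(-22) = -18*(-1/22) = 9/11 ≈ 0.81818)
(z(D) - 18)*h = ((1 - 1*7) - 18)*(9/11) = ((1 - 7) - 18)*(9/11) = (-6 - 18)*(9/11) = -24*9/11 = -216/11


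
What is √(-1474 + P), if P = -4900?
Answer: I*√6374 ≈ 79.837*I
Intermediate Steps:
√(-1474 + P) = √(-1474 - 4900) = √(-6374) = I*√6374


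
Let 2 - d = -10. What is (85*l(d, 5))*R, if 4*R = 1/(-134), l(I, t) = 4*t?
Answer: -425/134 ≈ -3.1716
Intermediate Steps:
d = 12 (d = 2 - 1*(-10) = 2 + 10 = 12)
R = -1/536 (R = (1/4)/(-134) = (1/4)*(-1/134) = -1/536 ≈ -0.0018657)
(85*l(d, 5))*R = (85*(4*5))*(-1/536) = (85*20)*(-1/536) = 1700*(-1/536) = -425/134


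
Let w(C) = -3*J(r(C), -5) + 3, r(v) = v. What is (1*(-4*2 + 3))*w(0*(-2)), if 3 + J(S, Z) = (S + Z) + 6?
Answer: -45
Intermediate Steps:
J(S, Z) = 3 + S + Z (J(S, Z) = -3 + ((S + Z) + 6) = -3 + (6 + S + Z) = 3 + S + Z)
w(C) = 9 - 3*C (w(C) = -3*(3 + C - 5) + 3 = -3*(-2 + C) + 3 = (6 - 3*C) + 3 = 9 - 3*C)
(1*(-4*2 + 3))*w(0*(-2)) = (1*(-4*2 + 3))*(9 - 0*(-2)) = (1*(-8 + 3))*(9 - 3*0) = (1*(-5))*(9 + 0) = -5*9 = -45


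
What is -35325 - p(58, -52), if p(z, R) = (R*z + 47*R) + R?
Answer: -29813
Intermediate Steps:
p(z, R) = 48*R + R*z (p(z, R) = (47*R + R*z) + R = 48*R + R*z)
-35325 - p(58, -52) = -35325 - (-52)*(48 + 58) = -35325 - (-52)*106 = -35325 - 1*(-5512) = -35325 + 5512 = -29813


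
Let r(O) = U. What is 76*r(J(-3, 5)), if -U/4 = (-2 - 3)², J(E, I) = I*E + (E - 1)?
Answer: -7600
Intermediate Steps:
J(E, I) = -1 + E + E*I (J(E, I) = E*I + (-1 + E) = -1 + E + E*I)
U = -100 (U = -4*(-2 - 3)² = -4*(-5)² = -4*25 = -100)
r(O) = -100
76*r(J(-3, 5)) = 76*(-100) = -7600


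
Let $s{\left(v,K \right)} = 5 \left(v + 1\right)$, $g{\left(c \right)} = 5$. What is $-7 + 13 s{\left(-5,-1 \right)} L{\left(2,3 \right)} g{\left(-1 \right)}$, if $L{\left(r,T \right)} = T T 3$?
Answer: $-35107$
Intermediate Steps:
$s{\left(v,K \right)} = 5 + 5 v$ ($s{\left(v,K \right)} = 5 \left(1 + v\right) = 5 + 5 v$)
$L{\left(r,T \right)} = 3 T^{2}$ ($L{\left(r,T \right)} = T^{2} \cdot 3 = 3 T^{2}$)
$-7 + 13 s{\left(-5,-1 \right)} L{\left(2,3 \right)} g{\left(-1 \right)} = -7 + 13 \left(5 + 5 \left(-5\right)\right) 3 \cdot 3^{2} \cdot 5 = -7 + 13 \left(5 - 25\right) 3 \cdot 9 \cdot 5 = -7 + 13 \left(- 20 \cdot 27 \cdot 5\right) = -7 + 13 \left(\left(-20\right) 135\right) = -7 + 13 \left(-2700\right) = -7 - 35100 = -35107$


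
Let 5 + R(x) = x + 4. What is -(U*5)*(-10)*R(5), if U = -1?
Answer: -200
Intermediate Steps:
R(x) = -1 + x (R(x) = -5 + (x + 4) = -5 + (4 + x) = -1 + x)
-(U*5)*(-10)*R(5) = --1*5*(-10)*(-1 + 5) = -(-5*(-10))*4 = -50*4 = -1*200 = -200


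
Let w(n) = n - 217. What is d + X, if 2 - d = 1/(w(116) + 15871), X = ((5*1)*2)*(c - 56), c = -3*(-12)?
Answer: -3122461/15770 ≈ -198.00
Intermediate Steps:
w(n) = -217 + n
c = 36
X = -200 (X = ((5*1)*2)*(36 - 56) = (5*2)*(-20) = 10*(-20) = -200)
d = 31539/15770 (d = 2 - 1/((-217 + 116) + 15871) = 2 - 1/(-101 + 15871) = 2 - 1/15770 = 31539/15770 ≈ 1.9999)
d + X = 31539/15770 - 200 = -3122461/15770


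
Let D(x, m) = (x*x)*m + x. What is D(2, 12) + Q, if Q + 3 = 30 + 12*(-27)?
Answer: -247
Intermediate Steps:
D(x, m) = x + m*x**2 (D(x, m) = x**2*m + x = m*x**2 + x = x + m*x**2)
Q = -297 (Q = -3 + (30 + 12*(-27)) = -3 + (30 - 324) = -3 - 294 = -297)
D(2, 12) + Q = 2*(1 + 12*2) - 297 = 2*(1 + 24) - 297 = 2*25 - 297 = 50 - 297 = -247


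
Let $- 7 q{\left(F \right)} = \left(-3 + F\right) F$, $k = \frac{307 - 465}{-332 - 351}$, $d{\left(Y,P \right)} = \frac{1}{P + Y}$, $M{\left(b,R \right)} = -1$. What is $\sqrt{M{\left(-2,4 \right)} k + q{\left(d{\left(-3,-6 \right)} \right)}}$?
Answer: $\frac{i \sqrt{10606990}}{6147} \approx 0.52983 i$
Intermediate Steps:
$k = \frac{158}{683}$ ($k = - \frac{158}{-683} = \left(-158\right) \left(- \frac{1}{683}\right) = \frac{158}{683} \approx 0.23133$)
$q{\left(F \right)} = - \frac{F \left(-3 + F\right)}{7}$ ($q{\left(F \right)} = - \frac{\left(-3 + F\right) F}{7} = - \frac{F \left(-3 + F\right)}{7}$)
$\sqrt{M{\left(-2,4 \right)} k + q{\left(d{\left(-3,-6 \right)} \right)}} = \sqrt{\left(-1\right) \frac{158}{683} + \frac{3 - \frac{1}{-6 - 3}}{7 \left(-6 - 3\right)}} = \sqrt{- \frac{158}{683} + \frac{3 - \frac{1}{-9}}{7 \left(-9\right)}} = \sqrt{- \frac{158}{683} + \frac{1}{7} \left(- \frac{1}{9}\right) \left(3 - - \frac{1}{9}\right)} = \sqrt{- \frac{158}{683} + \frac{1}{7} \left(- \frac{1}{9}\right) \left(3 + \frac{1}{9}\right)} = \sqrt{- \frac{158}{683} + \frac{1}{7} \left(- \frac{1}{9}\right) \frac{28}{9}} = \sqrt{- \frac{158}{683} - \frac{4}{81}} = \sqrt{- \frac{15530}{55323}} = \frac{i \sqrt{10606990}}{6147}$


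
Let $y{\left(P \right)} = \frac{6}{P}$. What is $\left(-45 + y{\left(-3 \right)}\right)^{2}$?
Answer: $2209$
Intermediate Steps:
$\left(-45 + y{\left(-3 \right)}\right)^{2} = \left(-45 + \frac{6}{-3}\right)^{2} = \left(-45 + 6 \left(- \frac{1}{3}\right)\right)^{2} = \left(-45 - 2\right)^{2} = \left(-47\right)^{2} = 2209$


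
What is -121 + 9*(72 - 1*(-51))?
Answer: 986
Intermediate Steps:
-121 + 9*(72 - 1*(-51)) = -121 + 9*(72 + 51) = -121 + 9*123 = -121 + 1107 = 986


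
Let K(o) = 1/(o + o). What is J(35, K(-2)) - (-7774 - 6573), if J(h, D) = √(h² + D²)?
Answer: 14347 + √19601/4 ≈ 14382.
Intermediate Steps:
K(o) = 1/(2*o)
J(h, D) = √(D² + h²)
J(35, K(-2)) - (-7774 - 6573) = √(((½)/(-2))² + 35²) - (-7774 - 6573) = √(((½)*(-½))² + 1225) - 1*(-14347) = √((-¼)² + 1225) + 14347 = √(1/16 + 1225) + 14347 = √(19601/16) + 14347 = √19601/4 + 14347 = 14347 + √19601/4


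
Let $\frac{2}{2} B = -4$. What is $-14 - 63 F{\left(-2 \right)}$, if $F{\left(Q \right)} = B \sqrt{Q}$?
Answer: $-14 + 252 i \sqrt{2} \approx -14.0 + 356.38 i$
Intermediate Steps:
$B = -4$
$F{\left(Q \right)} = - 4 \sqrt{Q}$
$-14 - 63 F{\left(-2 \right)} = -14 - 63 \left(- 4 \sqrt{-2}\right) = -14 - 63 \left(- 4 i \sqrt{2}\right) = -14 + 252 i \sqrt{2}$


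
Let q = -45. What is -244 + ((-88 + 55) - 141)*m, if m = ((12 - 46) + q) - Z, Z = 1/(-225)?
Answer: 1012592/75 ≈ 13501.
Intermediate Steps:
Z = -1/225 ≈ -0.0044444
m = -17774/225 (m = ((12 - 46) - 45) - 1*(-1/225) = (-34 - 45) + 1/225 = -79 + 1/225 = -17774/225 ≈ -78.996)
-244 + ((-88 + 55) - 141)*m = -244 + ((-88 + 55) - 141)*(-17774/225) = -244 + (-33 - 141)*(-17774/225) = -244 - 174*(-17774/225) = -244 + 1030892/75 = 1012592/75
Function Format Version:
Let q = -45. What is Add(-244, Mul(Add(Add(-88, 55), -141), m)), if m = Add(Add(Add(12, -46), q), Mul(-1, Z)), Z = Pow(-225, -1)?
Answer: Rational(1012592, 75) ≈ 13501.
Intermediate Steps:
Z = Rational(-1, 225) ≈ -0.0044444
m = Rational(-17774, 225) (m = Add(Add(Add(12, -46), -45), Mul(-1, Rational(-1, 225))) = Add(Add(-34, -45), Rational(1, 225)) = Add(-79, Rational(1, 225)) = Rational(-17774, 225) ≈ -78.996)
Add(-244, Mul(Add(Add(-88, 55), -141), m)) = Add(-244, Mul(Add(Add(-88, 55), -141), Rational(-17774, 225))) = Add(-244, Mul(Add(-33, -141), Rational(-17774, 225))) = Add(-244, Mul(-174, Rational(-17774, 225))) = Add(-244, Rational(1030892, 75)) = Rational(1012592, 75)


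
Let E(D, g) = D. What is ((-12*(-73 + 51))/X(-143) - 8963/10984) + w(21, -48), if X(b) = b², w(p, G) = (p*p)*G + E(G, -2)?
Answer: -433231333897/20419256 ≈ -21217.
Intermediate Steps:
w(p, G) = G + G*p² (w(p, G) = (p*p)*G + G = p²*G + G = G*p² + G = G + G*p²)
((-12*(-73 + 51))/X(-143) - 8963/10984) + w(21, -48) = ((-12*(-73 + 51))/((-143)²) - 8963/10984) - 48*(1 + 21²) = (-12*(-22)/20449 - 8963*1/10984) - 48*(1 + 441) = (264*(1/20449) - 8963/10984) - 48*442 = (24/1859 - 8963/10984) - 21216 = -16398601/20419256 - 21216 = -433231333897/20419256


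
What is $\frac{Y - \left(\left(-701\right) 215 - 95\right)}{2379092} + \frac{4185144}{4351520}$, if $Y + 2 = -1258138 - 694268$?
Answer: $\frac{66161027509}{323520825620} \approx 0.2045$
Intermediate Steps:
$Y = -1952408$ ($Y = -2 - 1952406 = -1952408$)
$\frac{Y - \left(\left(-701\right) 215 - 95\right)}{2379092} + \frac{4185144}{4351520} = \frac{-1952408 - \left(\left(-701\right) 215 - 95\right)}{2379092} + \frac{4185144}{4351520} = \left(-1952408 - \left(-150715 - 95\right)\right) \frac{1}{2379092} + 4185144 \cdot \frac{1}{4351520} = \left(-1952408 - -150810\right) \frac{1}{2379092} + \frac{523143}{543940} = \left(-1952408 + 150810\right) \frac{1}{2379092} + \frac{523143}{543940} = \left(-1801598\right) \frac{1}{2379092} + \frac{523143}{543940} = - \frac{900799}{1189546} + \frac{523143}{543940} = \frac{66161027509}{323520825620}$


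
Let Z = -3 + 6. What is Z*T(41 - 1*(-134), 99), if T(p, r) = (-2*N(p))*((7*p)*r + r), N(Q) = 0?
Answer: 0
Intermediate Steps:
T(p, r) = 0 (T(p, r) = (-2*0)*((7*p)*r + r) = 0*(7*p*r + r) = 0*(r + 7*p*r) = 0)
Z = 3
Z*T(41 - 1*(-134), 99) = 3*0 = 0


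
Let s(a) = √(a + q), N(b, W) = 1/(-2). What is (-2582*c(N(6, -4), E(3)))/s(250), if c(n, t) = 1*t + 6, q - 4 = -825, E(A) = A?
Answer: 23238*I*√571/571 ≈ 972.48*I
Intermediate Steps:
N(b, W) = -½
q = -821 (q = 4 - 825 = -821)
c(n, t) = 6 + t (c(n, t) = t + 6 = 6 + t)
s(a) = √(-821 + a) (s(a) = √(a - 821) = √(-821 + a))
(-2582*c(N(6, -4), E(3)))/s(250) = (-2582*(6 + 3))/(√(-821 + 250)) = (-2582*9)/(√(-571)) = -23238*(-I*√571/571) = -(-23238)*I*√571/571 = 23238*I*√571/571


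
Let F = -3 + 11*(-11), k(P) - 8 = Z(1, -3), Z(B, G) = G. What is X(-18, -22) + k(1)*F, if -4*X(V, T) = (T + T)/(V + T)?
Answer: -24811/40 ≈ -620.28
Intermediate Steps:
k(P) = 5 (k(P) = 8 - 3 = 5)
X(V, T) = -T/(2*(T + V)) (X(V, T) = -(T + T)/(4*(V + T)) = -2*T/(4*(T + V)) = -T/(2*(T + V)))
F = -124 (F = -3 - 121 = -124)
X(-18, -22) + k(1)*F = -1*(-22)/(2*(-22) + 2*(-18)) + 5*(-124) = -1*(-22)/(-44 - 36) - 620 = -1*(-22)/(-80) - 620 = -1*(-22)*(-1/80) - 620 = -11/40 - 620 = -24811/40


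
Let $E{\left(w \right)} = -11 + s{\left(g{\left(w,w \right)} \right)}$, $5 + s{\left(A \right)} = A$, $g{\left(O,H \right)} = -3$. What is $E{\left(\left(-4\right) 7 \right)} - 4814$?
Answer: $-4833$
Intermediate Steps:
$s{\left(A \right)} = -5 + A$
$E{\left(w \right)} = -19$ ($E{\left(w \right)} = -11 - 8 = -19$)
$E{\left(\left(-4\right) 7 \right)} - 4814 = -19 - 4814 = -4833$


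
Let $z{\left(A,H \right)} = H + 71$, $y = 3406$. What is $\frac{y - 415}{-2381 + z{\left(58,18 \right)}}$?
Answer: $- \frac{997}{764} \approx -1.305$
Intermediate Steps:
$z{\left(A,H \right)} = 71 + H$
$\frac{y - 415}{-2381 + z{\left(58,18 \right)}} = \frac{3406 - 415}{-2381 + \left(71 + 18\right)} = \frac{2991}{-2381 + 89} = \frac{2991}{-2292} = 2991 \left(- \frac{1}{2292}\right) = - \frac{997}{764}$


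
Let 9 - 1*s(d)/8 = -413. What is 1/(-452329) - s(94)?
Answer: -1527062705/452329 ≈ -3376.0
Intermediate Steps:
s(d) = 3376 (s(d) = 72 - 8*(-413) = 72 + 3304 = 3376)
1/(-452329) - s(94) = 1/(-452329) - 1*3376 = -1/452329 - 3376 = -1527062705/452329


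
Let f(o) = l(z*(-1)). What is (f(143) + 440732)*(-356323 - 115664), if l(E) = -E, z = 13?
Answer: -208025910315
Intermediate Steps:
f(o) = 13 (f(o) = -13*(-1) = -1*(-13) = 13)
(f(143) + 440732)*(-356323 - 115664) = (13 + 440732)*(-356323 - 115664) = 440745*(-471987) = -208025910315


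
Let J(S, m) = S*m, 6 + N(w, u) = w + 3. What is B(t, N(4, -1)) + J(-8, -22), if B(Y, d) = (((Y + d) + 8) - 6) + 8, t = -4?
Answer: 183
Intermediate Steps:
N(w, u) = -3 + w (N(w, u) = -6 + (w + 3) = -6 + (3 + w) = -3 + w)
B(Y, d) = 10 + Y + d (B(Y, d) = ((8 + Y + d) - 6) + 8 = (2 + Y + d) + 8 = 10 + Y + d)
B(t, N(4, -1)) + J(-8, -22) = (10 - 4 + (-3 + 4)) - 8*(-22) = (10 - 4 + 1) + 176 = 7 + 176 = 183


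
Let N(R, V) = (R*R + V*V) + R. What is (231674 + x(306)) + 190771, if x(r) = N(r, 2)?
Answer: 516391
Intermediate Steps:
N(R, V) = R + R² + V² (N(R, V) = (R² + V²) + R = R + R² + V²)
x(r) = 4 + r + r² (x(r) = r + r² + 2² = r + r² + 4 = 4 + r + r²)
(231674 + x(306)) + 190771 = (231674 + (4 + 306 + 306²)) + 190771 = (231674 + (4 + 306 + 93636)) + 190771 = (231674 + 93946) + 190771 = 325620 + 190771 = 516391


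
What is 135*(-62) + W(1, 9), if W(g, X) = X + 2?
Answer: -8359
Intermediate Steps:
W(g, X) = 2 + X
135*(-62) + W(1, 9) = 135*(-62) + (2 + 9) = -8370 + 11 = -8359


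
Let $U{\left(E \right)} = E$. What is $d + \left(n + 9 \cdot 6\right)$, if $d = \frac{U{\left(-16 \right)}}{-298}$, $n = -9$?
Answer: $\frac{6713}{149} \approx 45.054$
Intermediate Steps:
$d = \frac{8}{149}$ ($d = - \frac{16}{-298} = \left(-16\right) \left(- \frac{1}{298}\right) = \frac{8}{149} \approx 0.053691$)
$d + \left(n + 9 \cdot 6\right) = \frac{8}{149} + \left(-9 + 9 \cdot 6\right) = \frac{8}{149} + \left(-9 + 54\right) = \frac{8}{149} + 45 = \frac{6713}{149}$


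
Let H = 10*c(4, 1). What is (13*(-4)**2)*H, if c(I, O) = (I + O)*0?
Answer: 0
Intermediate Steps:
c(I, O) = 0
H = 0 (H = 10*0 = 0)
(13*(-4)**2)*H = (13*(-4)**2)*0 = (13*16)*0 = 208*0 = 0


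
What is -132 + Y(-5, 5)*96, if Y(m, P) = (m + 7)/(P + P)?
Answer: -564/5 ≈ -112.80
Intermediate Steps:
Y(m, P) = (7 + m)/(2*P) (Y(m, P) = (7 + m)/((2*P)) = (7 + m)*(1/(2*P)) = (7 + m)/(2*P))
-132 + Y(-5, 5)*96 = -132 + ((1/2)*(7 - 5)/5)*96 = -132 + ((1/2)*(1/5)*2)*96 = -132 + (1/5)*96 = -132 + 96/5 = -564/5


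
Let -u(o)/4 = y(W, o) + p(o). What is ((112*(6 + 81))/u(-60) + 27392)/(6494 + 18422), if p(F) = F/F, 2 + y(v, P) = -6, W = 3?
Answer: 6935/6229 ≈ 1.1133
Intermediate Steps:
y(v, P) = -8 (y(v, P) = -2 - 6 = -8)
p(F) = 1
u(o) = 28 (u(o) = -4*(-8 + 1) = -4*(-7) = 28)
((112*(6 + 81))/u(-60) + 27392)/(6494 + 18422) = ((112*(6 + 81))/28 + 27392)/(6494 + 18422) = ((112*87)*(1/28) + 27392)/24916 = (9744*(1/28) + 27392)*(1/24916) = (348 + 27392)*(1/24916) = 27740*(1/24916) = 6935/6229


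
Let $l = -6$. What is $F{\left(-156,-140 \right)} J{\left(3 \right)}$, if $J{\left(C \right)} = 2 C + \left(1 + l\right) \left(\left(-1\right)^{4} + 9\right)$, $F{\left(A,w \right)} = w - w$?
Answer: $0$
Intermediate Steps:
$F{\left(A,w \right)} = 0$
$J{\left(C \right)} = -50 + 2 C$ ($J{\left(C \right)} = 2 C + \left(1 - 6\right) \left(\left(-1\right)^{4} + 9\right) = 2 C - 5 \left(1 + 9\right) = 2 C - 50 = -50 + 2 C$)
$F{\left(-156,-140 \right)} J{\left(3 \right)} = 0 \left(-50 + 2 \cdot 3\right) = 0 \left(-50 + 6\right) = 0 \left(-44\right) = 0$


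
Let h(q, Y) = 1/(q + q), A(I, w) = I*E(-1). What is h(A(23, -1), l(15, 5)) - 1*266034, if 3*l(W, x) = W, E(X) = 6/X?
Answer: -73425385/276 ≈ -2.6603e+5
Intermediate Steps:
l(W, x) = W/3
A(I, w) = -6*I (A(I, w) = I*(6/(-1)) = I*(6*(-1)) = I*(-6) = -6*I)
h(q, Y) = 1/(2*q)
h(A(23, -1), l(15, 5)) - 1*266034 = 1/(2*((-6*23))) - 1*266034 = (½)/(-138) - 266034 = (½)*(-1/138) - 266034 = -1/276 - 266034 = -73425385/276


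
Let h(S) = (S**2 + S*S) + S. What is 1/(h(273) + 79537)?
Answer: 1/228868 ≈ 4.3693e-6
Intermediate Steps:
h(S) = S + 2*S**2 (h(S) = (S**2 + S**2) + S = 2*S**2 + S = S + 2*S**2)
1/(h(273) + 79537) = 1/(273*(1 + 2*273) + 79537) = 1/(273*(1 + 546) + 79537) = 1/(273*547 + 79537) = 1/(149331 + 79537) = 1/228868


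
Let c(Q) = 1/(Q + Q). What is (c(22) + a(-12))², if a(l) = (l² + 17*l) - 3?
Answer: 7678441/1936 ≈ 3966.1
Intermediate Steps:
c(Q) = 1/(2*Q)
a(l) = -3 + l² + 17*l
(c(22) + a(-12))² = ((½)/22 + (-3 + (-12)² + 17*(-12)))² = ((½)*(1/22) + (-3 + 144 - 204))² = (1/44 - 63)² = (-2771/44)² = 7678441/1936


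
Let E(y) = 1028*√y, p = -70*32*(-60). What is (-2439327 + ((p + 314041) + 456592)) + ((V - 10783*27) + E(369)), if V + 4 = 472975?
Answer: -1352464 + 3084*√41 ≈ -1.3327e+6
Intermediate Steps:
V = 472971 (V = -4 + 472975 = 472971)
p = 134400 (p = -2240*(-60) = 134400)
(-2439327 + ((p + 314041) + 456592)) + ((V - 10783*27) + E(369)) = (-2439327 + ((134400 + 314041) + 456592)) + ((472971 - 10783*27) + 1028*√369) = (-2439327 + (448441 + 456592)) + ((472971 - 291141) + 1028*(3*√41)) = (-2439327 + 905033) + (181830 + 3084*√41) = -1534294 + (181830 + 3084*√41) = -1352464 + 3084*√41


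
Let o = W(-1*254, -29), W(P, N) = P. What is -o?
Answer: 254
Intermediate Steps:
o = -254 (o = -1*254 = -254)
-o = -1*(-254) = 254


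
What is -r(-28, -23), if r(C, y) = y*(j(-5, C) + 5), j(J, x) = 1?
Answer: 138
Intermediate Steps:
r(C, y) = 6*y (r(C, y) = y*(1 + 5) = y*6 = 6*y)
-r(-28, -23) = -6*(-23) = -1*(-138) = 138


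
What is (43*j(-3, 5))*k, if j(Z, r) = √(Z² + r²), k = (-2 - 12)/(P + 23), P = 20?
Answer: -14*√34 ≈ -81.633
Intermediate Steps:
k = -14/43 (k = (-2 - 12)/(20 + 23) = -14/43 ≈ -0.32558)
(43*j(-3, 5))*k = (43*√((-3)² + 5²))*(-14/43) = (43*√(9 + 25))*(-14/43) = (43*√34)*(-14/43) = -14*√34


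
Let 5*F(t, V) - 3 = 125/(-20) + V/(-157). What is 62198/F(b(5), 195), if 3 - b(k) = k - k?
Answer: -195301720/2821 ≈ -69231.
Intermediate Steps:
b(k) = 3 (b(k) = 3 - (k - k) = 3 - 1*0 = 3 + 0 = 3)
F(t, V) = -13/20 - V/785 (F(t, V) = ⅗ + (125/(-20) + V/(-157))/5 = ⅗ + (125*(-1/20) + V*(-1/157))/5 = ⅗ + (-25/4 - V/157)/5 = ⅗ + (-5/4 - V/785) = -13/20 - V/785)
62198/F(b(5), 195) = 62198/(-13/20 - 1/785*195) = 62198/(-13/20 - 39/157) = 62198/(-2821/3140) = 62198*(-3140/2821) = -195301720/2821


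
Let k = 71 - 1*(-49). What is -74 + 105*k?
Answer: 12526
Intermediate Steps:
k = 120 (k = 71 + 49 = 120)
-74 + 105*k = -74 + 105*120 = -74 + 12600 = 12526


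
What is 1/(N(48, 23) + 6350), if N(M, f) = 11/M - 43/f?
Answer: 1104/7008589 ≈ 0.00015752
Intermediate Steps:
N(M, f) = -43/f + 11/M
1/(N(48, 23) + 6350) = 1/((-43/23 + 11/48) + 6350) = 1/(-1811/1104 + 6350) = 1/(7008589/1104) = 1104/7008589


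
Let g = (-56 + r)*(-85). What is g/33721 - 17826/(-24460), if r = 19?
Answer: 339018623/412407830 ≈ 0.82205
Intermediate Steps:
g = 3145 (g = (-56 + 19)*(-85) = -37*(-85) = 3145)
g/33721 - 17826/(-24460) = 3145/33721 - 17826/(-24460) = 3145*(1/33721) - 17826*(-1/24460) = 3145/33721 + 8913/12230 = 339018623/412407830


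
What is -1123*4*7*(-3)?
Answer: 94332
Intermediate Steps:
-1123*4*7*(-3) = -31444*(-3) = -1123*(-84) = 94332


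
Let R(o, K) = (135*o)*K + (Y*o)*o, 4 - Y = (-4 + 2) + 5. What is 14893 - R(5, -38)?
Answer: 40518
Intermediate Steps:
Y = 1 (Y = 4 - ((-4 + 2) + 5) = 4 - (-2 + 5) = 4 - 1*3 = 4 - 3 = 1)
R(o, K) = o² + 135*K*o (R(o, K) = (135*o)*K + (1*o)*o = 135*K*o + o*o = 135*K*o + o² = o² + 135*K*o)
14893 - R(5, -38) = 14893 - 5*(5 + 135*(-38)) = 14893 - 5*(5 - 5130) = 14893 - 5*(-5125) = 14893 - 1*(-25625) = 14893 + 25625 = 40518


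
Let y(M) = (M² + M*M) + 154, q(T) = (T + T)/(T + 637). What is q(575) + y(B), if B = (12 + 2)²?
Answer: 46654091/606 ≈ 76987.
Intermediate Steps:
q(T) = 2*T/(637 + T) (q(T) = (2*T)/(637 + T) = 2*T/(637 + T))
B = 196 (B = 14² = 196)
y(M) = 154 + 2*M² (y(M) = (M² + M²) + 154 = 2*M² + 154 = 154 + 2*M²)
q(575) + y(B) = 2*575/(637 + 575) + (154 + 2*196²) = 2*575/1212 + (154 + 2*38416) = 2*575*(1/1212) + (154 + 76832) = 575/606 + 76986 = 46654091/606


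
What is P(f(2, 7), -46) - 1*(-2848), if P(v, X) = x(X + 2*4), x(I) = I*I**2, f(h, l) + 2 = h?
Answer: -52024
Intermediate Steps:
f(h, l) = -2 + h
x(I) = I**3
P(v, X) = (8 + X)**3 (P(v, X) = (X + 2*4)**3 = (X + 8)**3 = (8 + X)**3)
P(f(2, 7), -46) - 1*(-2848) = (8 - 46)**3 - 1*(-2848) = (-38)**3 + 2848 = -54872 + 2848 = -52024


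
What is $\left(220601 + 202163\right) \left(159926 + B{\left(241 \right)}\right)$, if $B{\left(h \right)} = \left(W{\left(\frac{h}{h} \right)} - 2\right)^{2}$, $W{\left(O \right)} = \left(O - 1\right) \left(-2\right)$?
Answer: $67612646520$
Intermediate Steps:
$W{\left(O \right)} = 2 - 2 O$ ($W{\left(O \right)} = \left(-1 + O\right) \left(-2\right) = 2 - 2 O$)
$B{\left(h \right)} = 4$ ($B{\left(h \right)} = \left(\left(2 - 2 \frac{h}{h}\right) - 2\right)^{2} = \left(\left(2 - 2\right) - 2\right)^{2} = \left(0 - 2\right)^{2} = \left(-2\right)^{2} = 4$)
$\left(220601 + 202163\right) \left(159926 + B{\left(241 \right)}\right) = \left(220601 + 202163\right) \left(159926 + 4\right) = 422764 \cdot 159930 = 67612646520$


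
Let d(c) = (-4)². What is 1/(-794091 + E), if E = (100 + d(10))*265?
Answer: -1/763351 ≈ -1.3100e-6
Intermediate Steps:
d(c) = 16
E = 30740 (E = (100 + 16)*265 = 116*265 = 30740)
1/(-794091 + E) = 1/(-794091 + 30740) = 1/(-763351) = -1/763351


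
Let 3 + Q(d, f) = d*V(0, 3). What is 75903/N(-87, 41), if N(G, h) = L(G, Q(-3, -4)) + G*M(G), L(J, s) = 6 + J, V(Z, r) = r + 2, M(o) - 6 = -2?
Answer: -25301/143 ≈ -176.93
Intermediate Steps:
M(o) = 4 (M(o) = 6 - 2 = 4)
V(Z, r) = 2 + r
Q(d, f) = -3 + 5*d (Q(d, f) = -3 + d*(2 + 3) = -3 + d*5 = -3 + 5*d)
N(G, h) = 6 + 5*G (N(G, h) = (6 + G) + G*4 = (6 + G) + 4*G = 6 + 5*G)
75903/N(-87, 41) = 75903/(6 + 5*(-87)) = 75903/(6 - 435) = 75903/(-429) = 75903*(-1/429) = -25301/143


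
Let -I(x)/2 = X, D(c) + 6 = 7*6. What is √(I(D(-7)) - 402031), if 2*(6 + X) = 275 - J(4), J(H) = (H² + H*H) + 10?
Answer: 2*I*√100563 ≈ 634.23*I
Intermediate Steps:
D(c) = 36 (D(c) = -6 + 7*6 = -6 + 42 = 36)
J(H) = 10 + 2*H² (J(H) = (H² + H²) + 10 = 2*H² + 10 = 10 + 2*H²)
X = 221/2 (X = -6 + (275 - (10 + 2*4²))/2 = -6 + (275 - (10 + 2*16))/2 = -6 + (275 - (10 + 32))/2 = -6 + (275 - 1*42)/2 = -6 + (275 - 42)/2 = -6 + (½)*233 = -6 + 233/2 = 221/2 ≈ 110.50)
I(x) = -221 (I(x) = -2*221/2 = -221)
√(I(D(-7)) - 402031) = √(-221 - 402031) = √(-402252) = 2*I*√100563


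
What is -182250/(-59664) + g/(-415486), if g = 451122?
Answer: 4067215041/2065796392 ≈ 1.9688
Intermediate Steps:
-182250/(-59664) + g/(-415486) = -182250/(-59664) + 451122/(-415486) = -182250*(-1/59664) + 451122*(-1/415486) = 30375/9944 - 225561/207743 = 4067215041/2065796392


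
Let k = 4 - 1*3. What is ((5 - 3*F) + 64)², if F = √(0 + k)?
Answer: 4356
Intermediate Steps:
k = 1 (k = 4 - 3 = 1)
F = 1 (F = √(0 + 1) = √1 = 1)
((5 - 3*F) + 64)² = ((5 - 3*1) + 64)² = ((5 - 3) + 64)² = (2 + 64)² = 66² = 4356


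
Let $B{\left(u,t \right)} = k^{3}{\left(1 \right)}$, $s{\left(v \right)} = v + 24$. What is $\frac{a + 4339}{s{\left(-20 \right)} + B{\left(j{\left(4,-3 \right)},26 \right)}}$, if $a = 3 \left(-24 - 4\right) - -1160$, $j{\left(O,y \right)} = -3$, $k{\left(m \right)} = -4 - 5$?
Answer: $- \frac{1083}{145} \approx -7.469$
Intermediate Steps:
$k{\left(m \right)} = -9$
$s{\left(v \right)} = 24 + v$
$B{\left(u,t \right)} = -729$ ($B{\left(u,t \right)} = \left(-9\right)^{3} = -729$)
$a = 1076$ ($a = 3 \left(-28\right) + 1160 = -84 + 1160 = 1076$)
$\frac{a + 4339}{s{\left(-20 \right)} + B{\left(j{\left(4,-3 \right)},26 \right)}} = \frac{1076 + 4339}{\left(24 - 20\right) - 729} = \frac{5415}{4 - 729} = \frac{5415}{-725} = 5415 \left(- \frac{1}{725}\right) = - \frac{1083}{145}$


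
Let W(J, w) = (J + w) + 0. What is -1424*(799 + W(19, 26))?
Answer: -1201856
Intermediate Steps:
W(J, w) = J + w
-1424*(799 + W(19, 26)) = -1424*(799 + (19 + 26)) = -1424*(799 + 45) = -1424*844 = -1201856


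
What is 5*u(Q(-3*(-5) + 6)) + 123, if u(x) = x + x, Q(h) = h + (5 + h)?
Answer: 593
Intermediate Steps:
Q(h) = 5 + 2*h
u(x) = 2*x
5*u(Q(-3*(-5) + 6)) + 123 = 5*(2*(5 + 2*(-3*(-5) + 6))) + 123 = 5*(2*(5 + 2*(15 + 6))) + 123 = 5*(2*(5 + 2*21)) + 123 = 5*(2*(5 + 42)) + 123 = 5*(2*47) + 123 = 5*94 + 123 = 470 + 123 = 593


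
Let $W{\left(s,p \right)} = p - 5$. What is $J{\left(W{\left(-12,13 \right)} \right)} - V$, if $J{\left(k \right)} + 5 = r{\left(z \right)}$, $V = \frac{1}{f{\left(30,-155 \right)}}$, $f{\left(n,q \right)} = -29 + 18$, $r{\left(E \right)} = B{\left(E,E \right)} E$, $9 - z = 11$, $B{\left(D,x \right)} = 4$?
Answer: $- \frac{142}{11} \approx -12.909$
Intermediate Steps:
$z = -2$ ($z = 9 - 11 = -2$)
$r{\left(E \right)} = 4 E$
$f{\left(n,q \right)} = -11$
$W{\left(s,p \right)} = -5 + p$
$V = - \frac{1}{11}$ ($V = \frac{1}{-11} = - \frac{1}{11} \approx -0.090909$)
$J{\left(k \right)} = -13$ ($J{\left(k \right)} = -5 + 4 \left(-2\right) = -5 - 8 = -13$)
$J{\left(W{\left(-12,13 \right)} \right)} - V = -13 - - \frac{1}{11} = -13 + \frac{1}{11} = - \frac{142}{11}$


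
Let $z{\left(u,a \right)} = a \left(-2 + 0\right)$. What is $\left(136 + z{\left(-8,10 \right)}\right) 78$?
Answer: $9048$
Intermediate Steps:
$z{\left(u,a \right)} = - 2 a$ ($z{\left(u,a \right)} = a \left(-2\right) = - 2 a$)
$\left(136 + z{\left(-8,10 \right)}\right) 78 = \left(136 - 20\right) 78 = 116 \cdot 78 = 9048$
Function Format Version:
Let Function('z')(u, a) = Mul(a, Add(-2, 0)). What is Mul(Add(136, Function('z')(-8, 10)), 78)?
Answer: 9048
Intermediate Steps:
Function('z')(u, a) = Mul(-2, a) (Function('z')(u, a) = Mul(a, -2) = Mul(-2, a))
Mul(Add(136, Function('z')(-8, 10)), 78) = Mul(Add(136, Mul(-2, 10)), 78) = Mul(Add(136, -20), 78) = Mul(116, 78) = 9048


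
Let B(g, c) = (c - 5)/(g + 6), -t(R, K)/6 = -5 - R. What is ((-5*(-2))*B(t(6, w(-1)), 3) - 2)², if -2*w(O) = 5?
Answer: 1681/324 ≈ 5.1883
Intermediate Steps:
w(O) = -5/2 (w(O) = -½*5 = -5/2)
t(R, K) = 30 + 6*R (t(R, K) = -6*(-5 - R) = 30 + 6*R)
B(g, c) = (-5 + c)/(6 + g)
((-5*(-2))*B(t(6, w(-1)), 3) - 2)² = ((-5*(-2))*((-5 + 3)/(6 + (30 + 6*6))) - 2)² = (10*(-2/(6 + (30 + 36))) - 2)² = (10*(-2/(6 + 66)) - 2)² = (10*(-2/72) - 2)² = (10*((1/72)*(-2)) - 2)² = (10*(-1/36) - 2)² = (-5/18 - 2)² = (-41/18)² = 1681/324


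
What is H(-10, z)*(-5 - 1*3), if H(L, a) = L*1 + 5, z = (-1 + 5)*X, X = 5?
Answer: 40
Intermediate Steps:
z = 20 (z = (-1 + 5)*5 = 4*5 = 20)
H(L, a) = 5 + L (H(L, a) = L + 5 = 5 + L)
H(-10, z)*(-5 - 1*3) = (5 - 10)*(-5 - 1*3) = -5*(-5 - 3) = -5*(-8) = 40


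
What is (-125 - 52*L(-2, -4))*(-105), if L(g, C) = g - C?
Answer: 24045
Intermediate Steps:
(-125 - 52*L(-2, -4))*(-105) = (-125 - 52*(-2 - 1*(-4)))*(-105) = (-125 - 52*(-2 + 4))*(-105) = (-125 - 52*2)*(-105) = (-125 - 104)*(-105) = -229*(-105) = 24045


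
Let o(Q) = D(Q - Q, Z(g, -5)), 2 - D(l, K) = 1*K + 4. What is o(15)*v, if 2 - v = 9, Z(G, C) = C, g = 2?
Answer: -21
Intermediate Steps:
v = -7 (v = 2 - 1*9 = 2 - 9 = -7)
D(l, K) = -2 - K (D(l, K) = 2 - (1*K + 4) = 2 - (K + 4) = 2 - (4 + K) = 2 + (-4 - K) = -2 - K)
o(Q) = 3 (o(Q) = -2 - 1*(-5) = -2 + 5 = 3)
o(15)*v = 3*(-7) = -21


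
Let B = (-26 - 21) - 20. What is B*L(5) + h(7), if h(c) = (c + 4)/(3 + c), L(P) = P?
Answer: -3339/10 ≈ -333.90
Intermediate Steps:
h(c) = (4 + c)/(3 + c)
B = -67 (B = -47 - 20 = -67)
B*L(5) + h(7) = -67*5 + (4 + 7)/(3 + 7) = -335 + 11/10 = -3339/10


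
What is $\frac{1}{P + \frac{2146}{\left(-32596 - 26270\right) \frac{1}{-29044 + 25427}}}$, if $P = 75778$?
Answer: $\frac{29433}{2234254915} \approx 1.3174 \cdot 10^{-5}$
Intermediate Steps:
$\frac{1}{P + \frac{2146}{\left(-32596 - 26270\right) \frac{1}{-29044 + 25427}}} = \frac{1}{75778 + \frac{2146}{\left(-32596 - 26270\right) \frac{1}{-29044 + 25427}}} = \frac{1}{75778 + \frac{2146}{\left(-58866\right) \frac{1}{-3617}}} = \frac{1}{75778 + \frac{2146}{\left(-58866\right) \left(- \frac{1}{3617}\right)}} = \frac{1}{75778 + \frac{2146}{\frac{58866}{3617}}} = \frac{1}{75778 + 2146 \cdot \frac{3617}{58866}} = \frac{1}{75778 + \frac{3881041}{29433}} = \frac{1}{\frac{2234254915}{29433}} = \frac{29433}{2234254915}$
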